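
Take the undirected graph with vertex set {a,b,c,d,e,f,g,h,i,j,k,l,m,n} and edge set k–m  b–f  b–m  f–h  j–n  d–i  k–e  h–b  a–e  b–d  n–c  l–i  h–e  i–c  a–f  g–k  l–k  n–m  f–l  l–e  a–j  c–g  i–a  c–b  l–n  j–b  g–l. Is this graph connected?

Yes

A breadth-first search from a visits a, f, e, j, i, b, l, h, k, n, c, d, m, g — all 14 vertices — so the graph is connected.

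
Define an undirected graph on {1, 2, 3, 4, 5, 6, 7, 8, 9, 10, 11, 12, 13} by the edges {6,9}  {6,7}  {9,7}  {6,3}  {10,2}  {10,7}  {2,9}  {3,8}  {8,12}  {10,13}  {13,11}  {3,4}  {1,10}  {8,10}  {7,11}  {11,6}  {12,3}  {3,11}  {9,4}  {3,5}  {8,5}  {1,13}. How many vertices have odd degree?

Degrees: 1:2, 2:2, 3:6, 4:2, 5:2, 6:4, 7:4, 8:4, 9:4, 10:5, 11:4, 12:2, 13:3
Odd-degree vertices: 10, 13.

2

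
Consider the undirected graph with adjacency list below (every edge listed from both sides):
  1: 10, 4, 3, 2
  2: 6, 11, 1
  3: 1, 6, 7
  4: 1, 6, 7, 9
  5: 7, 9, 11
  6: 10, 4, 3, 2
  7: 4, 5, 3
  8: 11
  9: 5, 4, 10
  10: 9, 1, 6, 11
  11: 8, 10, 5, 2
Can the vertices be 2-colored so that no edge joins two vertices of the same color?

A valid 2-coloring puts {2, 3, 4, 5, 8, 10} on one side and {1, 6, 7, 9, 11} on the other; every edge crosses between the two sides.

Yes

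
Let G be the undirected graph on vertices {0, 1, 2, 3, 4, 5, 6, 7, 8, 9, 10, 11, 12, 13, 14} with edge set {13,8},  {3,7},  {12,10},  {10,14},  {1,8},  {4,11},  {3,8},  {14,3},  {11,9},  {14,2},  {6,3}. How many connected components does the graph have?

4

Component: {0}
Component: {5}
Component: {4, 9, 11}
Component: {1, 2, 3, 6, 7, 8, 10, 12, 13, 14}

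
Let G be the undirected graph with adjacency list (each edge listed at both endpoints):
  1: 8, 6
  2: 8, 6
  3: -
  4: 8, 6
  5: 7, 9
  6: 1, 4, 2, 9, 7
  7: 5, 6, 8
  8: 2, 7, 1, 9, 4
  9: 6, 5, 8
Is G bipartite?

Yes

A valid 2-coloring puts {3, 5, 6, 8} on one side and {1, 2, 4, 7, 9} on the other; every edge crosses between the two sides.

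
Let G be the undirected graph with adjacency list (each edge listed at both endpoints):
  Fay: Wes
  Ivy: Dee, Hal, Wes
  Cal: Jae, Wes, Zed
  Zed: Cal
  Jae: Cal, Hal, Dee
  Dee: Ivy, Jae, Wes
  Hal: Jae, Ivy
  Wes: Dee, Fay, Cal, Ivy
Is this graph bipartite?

The cycle Dee-Ivy-Wes-Dee has length 3, which is odd, so the graph is not bipartite.

No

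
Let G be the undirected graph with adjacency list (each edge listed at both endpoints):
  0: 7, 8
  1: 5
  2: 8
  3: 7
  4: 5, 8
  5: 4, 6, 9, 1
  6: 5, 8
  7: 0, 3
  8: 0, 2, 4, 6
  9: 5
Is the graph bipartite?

Yes

Partition the vertices as {5, 7, 8} vs {0, 1, 2, 3, 4, 6, 9}. Each listed edge has one endpoint in each part, so the graph is bipartite.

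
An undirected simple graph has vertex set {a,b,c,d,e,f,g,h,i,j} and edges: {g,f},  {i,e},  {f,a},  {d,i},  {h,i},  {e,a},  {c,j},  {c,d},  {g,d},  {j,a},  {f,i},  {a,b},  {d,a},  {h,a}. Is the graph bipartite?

A valid 2-coloring puts {b, d, e, f, h, j} on one side and {a, c, g, i} on the other; every edge crosses between the two sides.

Yes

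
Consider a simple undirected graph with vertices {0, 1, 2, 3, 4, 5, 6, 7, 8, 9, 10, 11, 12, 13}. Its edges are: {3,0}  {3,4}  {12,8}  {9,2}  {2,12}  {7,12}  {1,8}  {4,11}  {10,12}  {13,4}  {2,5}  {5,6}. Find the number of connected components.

2

Component: {0, 3, 4, 11, 13}
Component: {1, 2, 5, 6, 7, 8, 9, 10, 12}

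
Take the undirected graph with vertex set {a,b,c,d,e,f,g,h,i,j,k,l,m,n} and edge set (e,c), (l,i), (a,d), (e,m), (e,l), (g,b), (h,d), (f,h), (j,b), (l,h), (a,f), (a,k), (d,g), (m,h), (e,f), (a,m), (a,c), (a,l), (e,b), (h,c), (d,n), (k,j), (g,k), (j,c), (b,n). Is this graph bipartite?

Yes

A valid 2-coloring puts {b, c, d, f, k, l, m} on one side and {a, e, g, h, i, j, n} on the other; every edge crosses between the two sides.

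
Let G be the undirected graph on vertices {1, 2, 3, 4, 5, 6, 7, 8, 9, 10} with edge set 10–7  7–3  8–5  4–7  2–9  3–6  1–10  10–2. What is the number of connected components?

2

Component: {5, 8}
Component: {1, 2, 3, 4, 6, 7, 9, 10}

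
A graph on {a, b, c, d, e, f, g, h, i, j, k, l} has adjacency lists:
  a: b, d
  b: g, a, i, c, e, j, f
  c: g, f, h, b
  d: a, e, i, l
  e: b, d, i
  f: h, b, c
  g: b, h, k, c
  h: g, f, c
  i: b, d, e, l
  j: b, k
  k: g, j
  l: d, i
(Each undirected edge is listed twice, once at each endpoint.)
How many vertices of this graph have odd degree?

4

Degrees: a:2, b:7, c:4, d:4, e:3, f:3, g:4, h:3, i:4, j:2, k:2, l:2
Odd-degree vertices: b, e, f, h.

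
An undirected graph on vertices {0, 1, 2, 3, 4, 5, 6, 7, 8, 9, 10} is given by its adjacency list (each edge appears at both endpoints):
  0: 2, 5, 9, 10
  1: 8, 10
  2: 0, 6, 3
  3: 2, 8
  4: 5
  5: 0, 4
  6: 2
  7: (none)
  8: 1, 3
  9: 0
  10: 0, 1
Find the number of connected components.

2

Component: {7}
Component: {0, 1, 2, 3, 4, 5, 6, 8, 9, 10}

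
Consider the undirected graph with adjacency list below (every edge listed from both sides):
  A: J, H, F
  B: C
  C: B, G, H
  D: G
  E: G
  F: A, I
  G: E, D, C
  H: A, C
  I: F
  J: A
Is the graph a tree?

Yes

The graph has 10 vertices and 9 edges.
Connected and |E| = |V| - 1, which characterizes a tree.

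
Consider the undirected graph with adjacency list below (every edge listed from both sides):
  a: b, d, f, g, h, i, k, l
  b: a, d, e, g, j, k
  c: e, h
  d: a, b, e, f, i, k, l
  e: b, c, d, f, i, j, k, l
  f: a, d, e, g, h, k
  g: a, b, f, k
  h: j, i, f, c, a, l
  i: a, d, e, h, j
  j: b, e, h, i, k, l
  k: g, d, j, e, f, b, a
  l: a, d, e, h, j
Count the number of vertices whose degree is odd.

4

Degrees: a:8, b:6, c:2, d:7, e:8, f:6, g:4, h:6, i:5, j:6, k:7, l:5
Odd-degree vertices: d, i, k, l.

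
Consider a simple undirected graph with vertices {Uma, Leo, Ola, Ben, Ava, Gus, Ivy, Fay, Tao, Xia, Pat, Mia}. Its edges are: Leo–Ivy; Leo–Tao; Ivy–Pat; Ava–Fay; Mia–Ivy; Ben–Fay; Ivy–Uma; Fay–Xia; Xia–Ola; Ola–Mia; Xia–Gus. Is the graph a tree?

Yes

|V| = 12, |E| = 11.
It is connected with exactly 11 edges, hence acyclic — it is a tree.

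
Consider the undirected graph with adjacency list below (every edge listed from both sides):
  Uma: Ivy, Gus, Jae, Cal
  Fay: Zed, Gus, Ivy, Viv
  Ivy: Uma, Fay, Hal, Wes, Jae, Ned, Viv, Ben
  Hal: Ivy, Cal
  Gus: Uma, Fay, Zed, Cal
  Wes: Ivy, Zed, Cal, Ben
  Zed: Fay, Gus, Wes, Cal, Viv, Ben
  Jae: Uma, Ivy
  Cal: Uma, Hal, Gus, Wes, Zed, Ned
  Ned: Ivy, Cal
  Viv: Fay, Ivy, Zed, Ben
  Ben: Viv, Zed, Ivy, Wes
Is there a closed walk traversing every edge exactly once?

Degrees: Uma:4, Fay:4, Ivy:8, Hal:2, Gus:4, Wes:4, Zed:6, Jae:2, Cal:6, Ned:2, Viv:4, Ben:4
Every vertex has even degree and the edges form a single connected piece, so an Eulerian circuit exists.

Yes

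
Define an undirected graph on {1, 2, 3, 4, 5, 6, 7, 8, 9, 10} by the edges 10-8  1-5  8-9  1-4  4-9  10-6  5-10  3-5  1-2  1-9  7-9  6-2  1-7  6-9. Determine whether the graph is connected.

A breadth-first search from 1 visits 1, 2, 4, 5, 9, 7, 6, 3, 10, 8 — all 10 vertices — so the graph is connected.

Yes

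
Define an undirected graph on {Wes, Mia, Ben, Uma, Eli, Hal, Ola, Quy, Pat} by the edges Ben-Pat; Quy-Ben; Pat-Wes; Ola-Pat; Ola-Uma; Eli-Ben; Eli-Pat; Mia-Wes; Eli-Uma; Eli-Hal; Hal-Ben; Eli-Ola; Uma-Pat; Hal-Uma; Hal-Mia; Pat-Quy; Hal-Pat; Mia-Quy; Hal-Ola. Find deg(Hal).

Neighbors of Hal: Mia, Ben, Uma, Eli, Ola, Pat.

6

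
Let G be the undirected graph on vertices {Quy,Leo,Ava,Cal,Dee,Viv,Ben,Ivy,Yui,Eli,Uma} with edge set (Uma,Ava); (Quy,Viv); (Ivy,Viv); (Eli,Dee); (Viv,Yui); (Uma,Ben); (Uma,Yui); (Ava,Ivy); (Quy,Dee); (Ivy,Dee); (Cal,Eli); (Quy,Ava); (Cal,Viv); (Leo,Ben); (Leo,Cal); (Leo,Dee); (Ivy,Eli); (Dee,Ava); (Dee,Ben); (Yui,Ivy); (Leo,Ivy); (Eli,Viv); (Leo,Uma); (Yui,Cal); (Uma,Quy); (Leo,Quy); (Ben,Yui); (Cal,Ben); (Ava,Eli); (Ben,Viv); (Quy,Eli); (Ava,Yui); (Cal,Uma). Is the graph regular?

Degrees: Quy:6, Leo:6, Ava:6, Cal:6, Dee:6, Viv:6, Ben:6, Ivy:6, Yui:6, Eli:6, Uma:6
All degrees equal 6; the graph is regular.

Yes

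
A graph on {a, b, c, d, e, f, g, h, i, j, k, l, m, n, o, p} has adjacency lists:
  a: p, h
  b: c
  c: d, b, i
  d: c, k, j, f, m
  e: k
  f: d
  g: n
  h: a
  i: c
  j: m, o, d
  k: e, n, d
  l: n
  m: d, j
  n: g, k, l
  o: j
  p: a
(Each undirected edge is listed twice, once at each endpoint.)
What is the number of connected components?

2

Component: {a, h, p}
Component: {b, c, d, e, f, g, i, j, k, l, m, n, o}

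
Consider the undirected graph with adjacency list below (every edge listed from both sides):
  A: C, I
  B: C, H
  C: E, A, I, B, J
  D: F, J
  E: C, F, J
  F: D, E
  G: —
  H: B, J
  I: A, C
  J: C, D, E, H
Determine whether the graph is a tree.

No

|V| = 10, |E| = 12.
It splits into 2 components, so it cannot be a tree.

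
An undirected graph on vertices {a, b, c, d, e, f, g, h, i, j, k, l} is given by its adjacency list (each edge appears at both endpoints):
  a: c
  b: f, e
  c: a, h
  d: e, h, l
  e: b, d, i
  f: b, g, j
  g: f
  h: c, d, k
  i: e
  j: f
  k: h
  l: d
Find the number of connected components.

1

Component: {a, b, c, d, e, f, g, h, i, j, k, l}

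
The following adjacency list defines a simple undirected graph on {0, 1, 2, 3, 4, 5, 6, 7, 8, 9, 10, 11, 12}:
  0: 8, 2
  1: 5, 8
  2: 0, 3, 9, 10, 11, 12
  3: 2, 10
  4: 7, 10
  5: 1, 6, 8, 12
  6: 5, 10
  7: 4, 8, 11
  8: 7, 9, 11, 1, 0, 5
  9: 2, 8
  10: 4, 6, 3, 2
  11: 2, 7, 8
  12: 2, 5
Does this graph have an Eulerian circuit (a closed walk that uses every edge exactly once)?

Degrees: 0:2, 1:2, 2:6, 3:2, 4:2, 5:4, 6:2, 7:3, 8:6, 9:2, 10:4, 11:3, 12:2
Vertices with odd degree: 7, 11. An Eulerian circuit requires all degrees even.

No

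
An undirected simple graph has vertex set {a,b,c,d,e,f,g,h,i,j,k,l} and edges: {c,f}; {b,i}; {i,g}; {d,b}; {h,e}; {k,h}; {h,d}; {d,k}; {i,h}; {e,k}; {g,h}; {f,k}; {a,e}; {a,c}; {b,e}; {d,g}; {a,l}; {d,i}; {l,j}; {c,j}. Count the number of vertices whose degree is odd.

Degrees: a:3, b:3, c:3, d:5, e:4, f:2, g:3, h:5, i:4, j:2, k:4, l:2
Odd-degree vertices: a, b, c, d, g, h.

6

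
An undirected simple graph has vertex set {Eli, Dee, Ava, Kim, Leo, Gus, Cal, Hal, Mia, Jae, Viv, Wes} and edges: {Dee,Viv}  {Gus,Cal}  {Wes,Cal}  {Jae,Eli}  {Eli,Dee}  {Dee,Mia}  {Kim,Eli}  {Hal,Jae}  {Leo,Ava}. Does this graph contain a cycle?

No

The graph has 12 vertices, 9 edges, and 3 connected components.
Since 9 = 12 - 3, the graph is a forest and contains no cycle.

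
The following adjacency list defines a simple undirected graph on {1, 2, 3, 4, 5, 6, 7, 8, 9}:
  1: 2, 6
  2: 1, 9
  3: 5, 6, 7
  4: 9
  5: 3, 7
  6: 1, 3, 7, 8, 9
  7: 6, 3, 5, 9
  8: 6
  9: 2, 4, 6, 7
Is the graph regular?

Degrees: 1:2, 2:2, 3:3, 4:1, 5:2, 6:5, 7:4, 8:1, 9:4
Degrees are not all equal (e.g. deg(4)=1 but deg(6)=5); not regular.

No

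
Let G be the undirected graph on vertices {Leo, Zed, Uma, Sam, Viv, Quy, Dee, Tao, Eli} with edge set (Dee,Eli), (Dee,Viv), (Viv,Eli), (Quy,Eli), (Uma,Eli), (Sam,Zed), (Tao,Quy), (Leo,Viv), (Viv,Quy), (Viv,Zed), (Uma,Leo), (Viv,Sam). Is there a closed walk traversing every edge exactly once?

No

Degrees: Leo:2, Zed:2, Uma:2, Sam:2, Viv:6, Quy:3, Dee:2, Tao:1, Eli:4
Vertices with odd degree: Quy, Tao. An Eulerian circuit requires all degrees even.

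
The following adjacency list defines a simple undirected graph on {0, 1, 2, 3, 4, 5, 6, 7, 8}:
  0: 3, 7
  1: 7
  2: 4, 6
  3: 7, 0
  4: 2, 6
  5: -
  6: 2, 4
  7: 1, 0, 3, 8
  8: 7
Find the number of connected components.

3

Component: {5}
Component: {2, 4, 6}
Component: {0, 1, 3, 7, 8}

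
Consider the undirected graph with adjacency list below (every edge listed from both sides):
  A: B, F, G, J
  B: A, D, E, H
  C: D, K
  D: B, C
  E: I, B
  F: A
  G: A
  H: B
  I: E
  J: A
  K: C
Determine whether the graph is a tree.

|V| = 11, |E| = 10.
Connected and |E| = |V| - 1, which characterizes a tree.

Yes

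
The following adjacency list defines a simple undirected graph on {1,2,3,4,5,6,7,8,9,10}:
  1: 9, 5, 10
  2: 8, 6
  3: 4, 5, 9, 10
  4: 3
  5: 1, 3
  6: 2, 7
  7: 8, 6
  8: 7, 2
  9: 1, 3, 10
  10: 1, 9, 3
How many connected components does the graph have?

Component: {2, 6, 7, 8}
Component: {1, 3, 4, 5, 9, 10}

2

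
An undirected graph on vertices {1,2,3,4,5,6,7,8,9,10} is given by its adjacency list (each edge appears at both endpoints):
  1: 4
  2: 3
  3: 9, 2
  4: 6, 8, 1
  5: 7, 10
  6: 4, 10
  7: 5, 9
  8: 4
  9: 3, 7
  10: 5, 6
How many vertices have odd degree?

Degrees: 1:1, 2:1, 3:2, 4:3, 5:2, 6:2, 7:2, 8:1, 9:2, 10:2
Odd-degree vertices: 1, 2, 4, 8.

4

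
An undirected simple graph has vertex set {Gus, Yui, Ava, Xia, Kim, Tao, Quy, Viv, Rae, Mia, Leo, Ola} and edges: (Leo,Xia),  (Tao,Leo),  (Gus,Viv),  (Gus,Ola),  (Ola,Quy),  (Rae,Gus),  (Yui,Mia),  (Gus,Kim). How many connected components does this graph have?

Component: {Ava}
Component: {Yui, Mia}
Component: {Xia, Tao, Leo}
Component: {Gus, Kim, Quy, Viv, Rae, Ola}

4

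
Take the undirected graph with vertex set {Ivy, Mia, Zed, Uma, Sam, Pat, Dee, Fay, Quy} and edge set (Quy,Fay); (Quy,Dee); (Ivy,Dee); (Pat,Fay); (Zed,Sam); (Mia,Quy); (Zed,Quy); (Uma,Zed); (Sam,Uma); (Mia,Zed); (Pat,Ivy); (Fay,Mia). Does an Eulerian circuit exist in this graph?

Degrees: Ivy:2, Mia:3, Zed:4, Uma:2, Sam:2, Pat:2, Dee:2, Fay:3, Quy:4
Vertices with odd degree: Mia, Fay. An Eulerian circuit requires all degrees even.

No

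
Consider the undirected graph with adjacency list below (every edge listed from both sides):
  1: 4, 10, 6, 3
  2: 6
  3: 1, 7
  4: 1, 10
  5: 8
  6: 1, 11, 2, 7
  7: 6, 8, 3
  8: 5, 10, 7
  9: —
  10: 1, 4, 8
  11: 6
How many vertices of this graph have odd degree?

Degrees: 1:4, 2:1, 3:2, 4:2, 5:1, 6:4, 7:3, 8:3, 9:0, 10:3, 11:1
Odd-degree vertices: 2, 5, 7, 8, 10, 11.

6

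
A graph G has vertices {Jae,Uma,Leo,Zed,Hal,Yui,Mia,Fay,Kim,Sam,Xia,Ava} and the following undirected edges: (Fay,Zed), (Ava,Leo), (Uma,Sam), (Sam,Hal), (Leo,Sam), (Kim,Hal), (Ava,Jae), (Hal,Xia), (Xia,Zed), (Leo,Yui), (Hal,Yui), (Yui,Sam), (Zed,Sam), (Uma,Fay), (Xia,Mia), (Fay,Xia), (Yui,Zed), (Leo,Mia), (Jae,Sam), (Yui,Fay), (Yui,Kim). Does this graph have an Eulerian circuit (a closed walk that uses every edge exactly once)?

Yes

Degrees: Jae:2, Uma:2, Leo:4, Zed:4, Hal:4, Yui:6, Mia:2, Fay:4, Kim:2, Sam:6, Xia:4, Ava:2
Every vertex has even degree and the edges form a single connected piece, so an Eulerian circuit exists.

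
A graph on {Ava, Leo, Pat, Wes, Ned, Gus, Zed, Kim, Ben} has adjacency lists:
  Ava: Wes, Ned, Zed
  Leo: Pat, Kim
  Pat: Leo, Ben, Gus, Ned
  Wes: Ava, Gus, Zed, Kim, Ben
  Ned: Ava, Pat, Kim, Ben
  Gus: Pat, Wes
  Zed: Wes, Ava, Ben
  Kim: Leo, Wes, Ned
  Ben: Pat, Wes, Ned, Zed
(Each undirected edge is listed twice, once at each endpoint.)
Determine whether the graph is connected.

Yes

Starting from Ava and exploring outward reaches every vertex (Ava, Wes, Ned, Zed, Gus, Kim, Ben, Pat, Leo); the graph is connected.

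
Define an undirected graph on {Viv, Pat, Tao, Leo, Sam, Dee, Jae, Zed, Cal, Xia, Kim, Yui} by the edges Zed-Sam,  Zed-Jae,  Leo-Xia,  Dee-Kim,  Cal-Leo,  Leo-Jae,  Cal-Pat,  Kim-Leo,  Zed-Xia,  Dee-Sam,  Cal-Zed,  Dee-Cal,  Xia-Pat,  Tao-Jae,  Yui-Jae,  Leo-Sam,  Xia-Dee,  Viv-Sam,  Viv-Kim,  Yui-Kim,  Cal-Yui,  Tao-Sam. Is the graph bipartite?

Color {Sam, Jae, Cal, Xia, Kim} black and {Viv, Pat, Tao, Leo, Dee, Zed, Yui} white. No edge joins two same-colored vertices, so the graph is bipartite.

Yes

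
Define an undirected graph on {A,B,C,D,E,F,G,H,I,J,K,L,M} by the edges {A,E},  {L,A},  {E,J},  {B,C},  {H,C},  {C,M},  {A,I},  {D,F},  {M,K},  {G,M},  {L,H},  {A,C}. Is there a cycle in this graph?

Yes

|V| = 13, |E| = 12, number of components = 2.
One cycle is A-C-H-L-A.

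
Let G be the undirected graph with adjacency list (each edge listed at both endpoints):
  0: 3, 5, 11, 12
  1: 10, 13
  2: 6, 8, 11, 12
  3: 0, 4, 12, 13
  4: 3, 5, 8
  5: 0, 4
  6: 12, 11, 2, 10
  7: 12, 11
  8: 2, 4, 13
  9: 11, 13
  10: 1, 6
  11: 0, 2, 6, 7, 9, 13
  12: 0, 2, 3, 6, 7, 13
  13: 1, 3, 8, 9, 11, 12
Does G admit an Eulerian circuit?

Degrees: 0:4, 1:2, 2:4, 3:4, 4:3, 5:2, 6:4, 7:2, 8:3, 9:2, 10:2, 11:6, 12:6, 13:6
Vertices with odd degree: 4, 8. An Eulerian circuit requires all degrees even.

No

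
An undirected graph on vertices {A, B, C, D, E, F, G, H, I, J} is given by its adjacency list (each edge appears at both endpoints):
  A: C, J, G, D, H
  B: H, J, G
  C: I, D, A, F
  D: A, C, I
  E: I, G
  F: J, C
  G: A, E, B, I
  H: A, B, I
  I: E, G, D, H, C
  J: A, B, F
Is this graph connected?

A breadth-first search from A visits A, J, D, C, G, H, B, F, I, E — all 10 vertices — so the graph is connected.

Yes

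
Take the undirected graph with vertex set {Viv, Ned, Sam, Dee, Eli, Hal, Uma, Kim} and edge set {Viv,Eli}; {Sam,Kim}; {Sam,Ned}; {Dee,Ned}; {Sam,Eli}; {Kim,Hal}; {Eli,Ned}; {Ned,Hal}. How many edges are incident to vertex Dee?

1

Neighbors of Dee: Ned.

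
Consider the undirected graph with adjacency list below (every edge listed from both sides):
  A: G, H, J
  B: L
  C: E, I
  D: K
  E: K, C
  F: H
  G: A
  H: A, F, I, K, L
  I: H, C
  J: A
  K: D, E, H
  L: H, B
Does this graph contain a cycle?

Yes

|V| = 12, |E| = 12, number of components = 1.
Since 12 > 12 - 1, a cycle must exist; for instance H-K-E-C-I-H.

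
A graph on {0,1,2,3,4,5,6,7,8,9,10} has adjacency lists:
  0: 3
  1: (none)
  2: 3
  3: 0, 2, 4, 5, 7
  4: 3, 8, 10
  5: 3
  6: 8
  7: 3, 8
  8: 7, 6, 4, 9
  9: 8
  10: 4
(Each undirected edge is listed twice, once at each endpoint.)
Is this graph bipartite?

A valid 2-coloring puts {1, 3, 8, 10} on one side and {0, 2, 4, 5, 6, 7, 9} on the other; every edge crosses between the two sides.

Yes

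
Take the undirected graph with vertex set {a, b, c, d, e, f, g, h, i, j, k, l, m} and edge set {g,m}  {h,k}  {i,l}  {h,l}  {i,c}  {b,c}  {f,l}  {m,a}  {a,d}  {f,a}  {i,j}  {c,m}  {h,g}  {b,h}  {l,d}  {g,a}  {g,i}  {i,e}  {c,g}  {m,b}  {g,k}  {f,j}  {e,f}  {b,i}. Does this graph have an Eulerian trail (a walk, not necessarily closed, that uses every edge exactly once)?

Yes

Degrees: a:4, b:4, c:4, d:2, e:2, f:4, g:6, h:4, i:6, j:2, k:2, l:4, m:4
Odd-degree vertices: none (0 total).
With 0 odd-degree vertices and all edges in one connected piece, an Eulerian trail exists.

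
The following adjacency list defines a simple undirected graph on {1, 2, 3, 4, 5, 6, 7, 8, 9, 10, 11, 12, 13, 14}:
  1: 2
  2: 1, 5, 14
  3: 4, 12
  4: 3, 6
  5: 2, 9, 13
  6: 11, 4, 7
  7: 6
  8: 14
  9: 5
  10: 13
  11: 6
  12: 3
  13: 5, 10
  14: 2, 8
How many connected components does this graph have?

2

Component: {3, 4, 6, 7, 11, 12}
Component: {1, 2, 5, 8, 9, 10, 13, 14}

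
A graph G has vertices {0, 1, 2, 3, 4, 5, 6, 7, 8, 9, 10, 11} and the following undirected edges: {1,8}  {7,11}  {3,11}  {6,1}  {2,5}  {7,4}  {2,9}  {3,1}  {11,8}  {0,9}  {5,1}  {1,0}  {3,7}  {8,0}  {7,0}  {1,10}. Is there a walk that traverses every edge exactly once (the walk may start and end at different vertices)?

No

Degrees: 0:4, 1:6, 2:2, 3:3, 4:1, 5:2, 6:1, 7:4, 8:3, 9:2, 10:1, 11:3
Odd-degree vertices: 3, 4, 6, 8, 10, 11 (6 total).
With 6 odd-degree vertices (more than two), no single trail can use every edge.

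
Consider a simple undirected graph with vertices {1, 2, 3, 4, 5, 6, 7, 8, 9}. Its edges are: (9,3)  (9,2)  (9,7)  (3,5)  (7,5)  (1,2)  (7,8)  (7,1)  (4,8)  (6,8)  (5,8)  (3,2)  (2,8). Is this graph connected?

Yes

A breadth-first search from 1 visits 1, 2, 7, 8, 9, 3, 5, 6, 4 — all 9 vertices — so the graph is connected.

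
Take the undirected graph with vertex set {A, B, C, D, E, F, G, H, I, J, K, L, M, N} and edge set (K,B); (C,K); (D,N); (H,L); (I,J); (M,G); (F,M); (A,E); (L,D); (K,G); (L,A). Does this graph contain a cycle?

The graph has 14 vertices, 11 edges, and 3 connected components.
Since 11 = 14 - 3, the graph is a forest and contains no cycle.

No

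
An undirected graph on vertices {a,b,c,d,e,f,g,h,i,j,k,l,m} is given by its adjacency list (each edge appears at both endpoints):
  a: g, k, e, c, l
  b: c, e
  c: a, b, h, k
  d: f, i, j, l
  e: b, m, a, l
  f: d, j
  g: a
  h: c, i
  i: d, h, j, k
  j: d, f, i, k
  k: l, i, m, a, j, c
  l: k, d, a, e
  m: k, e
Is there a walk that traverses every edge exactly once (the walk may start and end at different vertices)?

Degrees: a:5, b:2, c:4, d:4, e:4, f:2, g:1, h:2, i:4, j:4, k:6, l:4, m:2
Odd-degree vertices: a, g (2 total).
With 2 odd-degree vertices and all edges in one connected piece, an Eulerian trail exists (from a to g).

Yes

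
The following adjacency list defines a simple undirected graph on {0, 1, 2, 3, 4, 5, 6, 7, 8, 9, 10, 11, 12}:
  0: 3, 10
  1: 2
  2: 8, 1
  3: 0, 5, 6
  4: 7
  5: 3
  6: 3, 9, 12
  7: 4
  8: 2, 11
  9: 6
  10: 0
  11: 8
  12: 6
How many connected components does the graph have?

Component: {4, 7}
Component: {1, 2, 8, 11}
Component: {0, 3, 5, 6, 9, 10, 12}

3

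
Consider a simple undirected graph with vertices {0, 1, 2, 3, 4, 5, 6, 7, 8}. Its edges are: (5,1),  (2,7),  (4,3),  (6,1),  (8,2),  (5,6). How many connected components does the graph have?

Component: {0}
Component: {3, 4}
Component: {1, 5, 6}
Component: {2, 7, 8}

4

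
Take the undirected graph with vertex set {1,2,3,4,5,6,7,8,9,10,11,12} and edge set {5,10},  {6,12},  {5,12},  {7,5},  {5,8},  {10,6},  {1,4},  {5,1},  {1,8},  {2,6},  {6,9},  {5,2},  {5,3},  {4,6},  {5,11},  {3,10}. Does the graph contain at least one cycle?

Yes

The graph has 12 vertices, 16 edges, and 1 connected component.
One cycle is 5-10-3-5.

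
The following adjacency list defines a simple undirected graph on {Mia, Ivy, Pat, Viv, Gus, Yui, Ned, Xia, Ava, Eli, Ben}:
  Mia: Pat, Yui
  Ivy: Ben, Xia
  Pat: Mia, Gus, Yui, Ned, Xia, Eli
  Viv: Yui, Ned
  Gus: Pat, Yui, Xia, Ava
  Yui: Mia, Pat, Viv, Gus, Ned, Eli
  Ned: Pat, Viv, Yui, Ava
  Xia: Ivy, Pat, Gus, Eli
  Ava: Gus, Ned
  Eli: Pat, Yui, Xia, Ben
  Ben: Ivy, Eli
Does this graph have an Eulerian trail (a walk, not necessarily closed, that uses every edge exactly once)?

Degrees: Mia:2, Ivy:2, Pat:6, Viv:2, Gus:4, Yui:6, Ned:4, Xia:4, Ava:2, Eli:4, Ben:2
Odd-degree vertices: none (0 total).
With 0 odd-degree vertices and all edges in one connected piece, an Eulerian trail exists.

Yes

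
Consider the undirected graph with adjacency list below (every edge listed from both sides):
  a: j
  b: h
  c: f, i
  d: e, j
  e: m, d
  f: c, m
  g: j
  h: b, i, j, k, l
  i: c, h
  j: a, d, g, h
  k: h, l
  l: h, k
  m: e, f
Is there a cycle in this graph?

Yes

The graph has 13 vertices, 14 edges, and 1 connected component.
Since 14 > 13 - 1, a cycle must exist; for instance j-h-i-c-f-m-e-d-j.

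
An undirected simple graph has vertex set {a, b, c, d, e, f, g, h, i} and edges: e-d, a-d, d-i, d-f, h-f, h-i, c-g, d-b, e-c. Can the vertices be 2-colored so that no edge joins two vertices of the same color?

Partition the vertices as {c, d, h} vs {a, b, e, f, g, i}. Each listed edge has one endpoint in each part, so the graph is bipartite.

Yes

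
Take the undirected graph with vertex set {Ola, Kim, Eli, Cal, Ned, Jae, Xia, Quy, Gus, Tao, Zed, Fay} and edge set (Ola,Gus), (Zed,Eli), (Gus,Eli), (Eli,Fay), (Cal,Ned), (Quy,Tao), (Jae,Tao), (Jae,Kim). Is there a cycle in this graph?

No

|V| = 12, |E| = 8, number of components = 4.
A forest on 12 vertices with 4 components has exactly 8 edges, which matches — so no cycle.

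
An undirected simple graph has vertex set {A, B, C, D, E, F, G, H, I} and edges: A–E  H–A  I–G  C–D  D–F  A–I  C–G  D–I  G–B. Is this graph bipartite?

Color {B, C, E, F, H, I} black and {A, D, G} white. No edge joins two same-colored vertices, so the graph is bipartite.

Yes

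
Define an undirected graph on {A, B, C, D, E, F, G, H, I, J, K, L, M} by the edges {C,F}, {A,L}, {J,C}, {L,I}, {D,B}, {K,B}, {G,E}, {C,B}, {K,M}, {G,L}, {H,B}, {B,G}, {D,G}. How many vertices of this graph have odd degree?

10

Degrees: A:1, B:5, C:3, D:2, E:1, F:1, G:4, H:1, I:1, J:1, K:2, L:3, M:1
Odd-degree vertices: A, B, C, E, F, H, I, J, L, M.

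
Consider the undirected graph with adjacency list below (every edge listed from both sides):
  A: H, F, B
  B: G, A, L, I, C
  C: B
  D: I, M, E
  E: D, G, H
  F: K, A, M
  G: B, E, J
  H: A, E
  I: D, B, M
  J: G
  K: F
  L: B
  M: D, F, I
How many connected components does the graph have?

1

Component: {A, B, C, D, E, F, G, H, I, J, K, L, M}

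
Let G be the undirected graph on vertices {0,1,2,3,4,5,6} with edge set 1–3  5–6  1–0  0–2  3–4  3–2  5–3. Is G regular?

Degrees: 0:2, 1:2, 2:2, 3:4, 4:1, 5:2, 6:1
Degrees are not all equal (e.g. deg(4)=1 but deg(3)=4); not regular.

No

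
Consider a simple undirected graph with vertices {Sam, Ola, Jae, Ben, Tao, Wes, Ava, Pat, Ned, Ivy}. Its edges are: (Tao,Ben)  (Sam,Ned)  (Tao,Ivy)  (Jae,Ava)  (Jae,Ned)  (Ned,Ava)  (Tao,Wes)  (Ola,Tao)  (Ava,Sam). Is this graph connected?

No

Component: {Pat}
Component: {Sam, Jae, Ava, Ned}
Component: {Ola, Ben, Tao, Wes, Ivy}
There are 3 separate components, so the graph is not connected.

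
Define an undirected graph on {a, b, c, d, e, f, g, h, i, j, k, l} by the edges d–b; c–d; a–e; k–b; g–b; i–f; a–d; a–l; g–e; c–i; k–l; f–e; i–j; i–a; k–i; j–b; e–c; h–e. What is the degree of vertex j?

Neighbors of j: b, i.

2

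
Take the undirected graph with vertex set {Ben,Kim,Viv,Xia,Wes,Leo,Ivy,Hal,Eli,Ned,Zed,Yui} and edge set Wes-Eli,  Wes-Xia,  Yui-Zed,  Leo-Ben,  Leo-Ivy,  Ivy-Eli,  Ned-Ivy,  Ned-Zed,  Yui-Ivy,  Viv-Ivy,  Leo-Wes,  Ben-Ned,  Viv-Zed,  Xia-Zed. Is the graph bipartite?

Color {Kim, Viv, Xia, Leo, Hal, Eli, Ned, Yui} black and {Ben, Wes, Ivy, Zed} white. No edge joins two same-colored vertices, so the graph is bipartite.

Yes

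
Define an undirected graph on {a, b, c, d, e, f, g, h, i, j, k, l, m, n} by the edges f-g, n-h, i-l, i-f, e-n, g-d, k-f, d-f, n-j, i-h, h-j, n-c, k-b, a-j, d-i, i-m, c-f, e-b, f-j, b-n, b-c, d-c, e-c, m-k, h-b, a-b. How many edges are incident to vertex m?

2

Neighbors of m: i, k.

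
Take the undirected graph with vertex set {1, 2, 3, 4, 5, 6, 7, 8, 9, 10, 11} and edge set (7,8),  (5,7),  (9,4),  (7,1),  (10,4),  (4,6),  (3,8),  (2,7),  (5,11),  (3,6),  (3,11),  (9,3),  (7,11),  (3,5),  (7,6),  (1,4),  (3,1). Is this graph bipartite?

No

3-5-11-3 is an odd cycle (length 3), and a bipartite graph can contain only even cycles.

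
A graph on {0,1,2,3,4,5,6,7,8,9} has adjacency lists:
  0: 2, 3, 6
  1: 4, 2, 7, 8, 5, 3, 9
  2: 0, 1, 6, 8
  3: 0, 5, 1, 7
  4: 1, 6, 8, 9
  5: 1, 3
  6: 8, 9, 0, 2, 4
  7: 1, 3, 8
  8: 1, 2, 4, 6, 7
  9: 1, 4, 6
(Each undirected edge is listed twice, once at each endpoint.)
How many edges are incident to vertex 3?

Neighbors of 3: 0, 1, 5, 7.

4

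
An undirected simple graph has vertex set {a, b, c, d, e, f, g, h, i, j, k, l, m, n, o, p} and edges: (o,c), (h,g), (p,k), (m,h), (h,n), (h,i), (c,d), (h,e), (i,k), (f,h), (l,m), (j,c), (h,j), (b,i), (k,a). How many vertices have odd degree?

Degrees: a:1, b:1, c:3, d:1, e:1, f:1, g:1, h:7, i:3, j:2, k:3, l:1, m:2, n:1, o:1, p:1
Odd-degree vertices: a, b, c, d, e, f, g, h, i, k, l, n, o, p.

14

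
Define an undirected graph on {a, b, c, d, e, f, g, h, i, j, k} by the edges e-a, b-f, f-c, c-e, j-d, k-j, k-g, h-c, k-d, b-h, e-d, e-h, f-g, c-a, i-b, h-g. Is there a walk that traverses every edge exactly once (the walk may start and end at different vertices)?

No

Degrees: a:2, b:3, c:4, d:3, e:4, f:3, g:3, h:4, i:1, j:2, k:3
Odd-degree vertices: b, d, f, g, i, k (6 total).
With 6 odd-degree vertices (more than two), no single trail can use every edge.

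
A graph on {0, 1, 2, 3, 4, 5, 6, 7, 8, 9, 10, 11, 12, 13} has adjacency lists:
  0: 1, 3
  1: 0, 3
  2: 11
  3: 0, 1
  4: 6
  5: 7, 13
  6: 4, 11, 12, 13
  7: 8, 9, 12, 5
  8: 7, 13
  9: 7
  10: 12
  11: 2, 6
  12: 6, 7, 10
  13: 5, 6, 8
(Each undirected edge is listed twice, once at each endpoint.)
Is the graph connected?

Component: {0, 1, 3}
Component: {2, 4, 5, 6, 7, 8, 9, 10, 11, 12, 13}
No edge joins these 2 groups, so the graph is disconnected.

No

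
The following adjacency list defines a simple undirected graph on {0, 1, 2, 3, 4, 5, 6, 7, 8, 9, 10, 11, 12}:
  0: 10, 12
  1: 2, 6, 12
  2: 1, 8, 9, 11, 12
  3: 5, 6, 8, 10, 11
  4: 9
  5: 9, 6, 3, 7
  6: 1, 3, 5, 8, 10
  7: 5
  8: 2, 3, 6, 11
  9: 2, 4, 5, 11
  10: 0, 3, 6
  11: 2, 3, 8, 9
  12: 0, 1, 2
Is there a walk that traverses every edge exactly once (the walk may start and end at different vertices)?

No

Degrees: 0:2, 1:3, 2:5, 3:5, 4:1, 5:4, 6:5, 7:1, 8:4, 9:4, 10:3, 11:4, 12:3
Odd-degree vertices: 1, 2, 3, 4, 6, 7, 10, 12 (8 total).
With 8 odd-degree vertices (more than two), no single trail can use every edge.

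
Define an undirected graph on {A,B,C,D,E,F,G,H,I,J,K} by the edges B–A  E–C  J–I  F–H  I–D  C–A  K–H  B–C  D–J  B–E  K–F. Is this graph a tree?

The graph has 11 vertices and 11 edges.
It is not connected, so it is not a tree.

No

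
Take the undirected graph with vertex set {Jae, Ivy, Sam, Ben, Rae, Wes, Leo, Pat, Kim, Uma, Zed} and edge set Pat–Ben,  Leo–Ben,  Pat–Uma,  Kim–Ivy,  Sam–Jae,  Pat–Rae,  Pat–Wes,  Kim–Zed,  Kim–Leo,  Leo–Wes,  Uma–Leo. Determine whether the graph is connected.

Component: {Jae, Sam}
Component: {Ivy, Ben, Rae, Wes, Leo, Pat, Kim, Uma, Zed}
There are 2 separate components, so the graph is not connected.

No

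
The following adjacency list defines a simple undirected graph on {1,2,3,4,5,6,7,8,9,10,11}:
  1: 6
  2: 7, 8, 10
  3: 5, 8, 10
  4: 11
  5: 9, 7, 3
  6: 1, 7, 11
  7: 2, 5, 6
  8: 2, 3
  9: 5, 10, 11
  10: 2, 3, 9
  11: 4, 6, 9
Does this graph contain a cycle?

|V| = 11, |E| = 14, number of components = 1.
Since 14 > 11 - 1, a cycle must exist; for instance 6-7-5-9-11-6.

Yes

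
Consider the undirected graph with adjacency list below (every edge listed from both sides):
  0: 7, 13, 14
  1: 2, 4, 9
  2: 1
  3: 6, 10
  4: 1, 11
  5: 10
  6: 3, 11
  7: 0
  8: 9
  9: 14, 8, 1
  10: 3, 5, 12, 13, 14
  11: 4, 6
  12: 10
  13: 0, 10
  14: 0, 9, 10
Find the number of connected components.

1

Component: {0, 1, 2, 3, 4, 5, 6, 7, 8, 9, 10, 11, 12, 13, 14}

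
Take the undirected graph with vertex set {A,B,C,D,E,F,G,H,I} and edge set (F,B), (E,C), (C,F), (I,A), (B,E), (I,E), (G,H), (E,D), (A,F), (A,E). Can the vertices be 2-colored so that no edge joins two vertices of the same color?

The cycle E-A-I-E has length 3, which is odd, so the graph is not bipartite.

No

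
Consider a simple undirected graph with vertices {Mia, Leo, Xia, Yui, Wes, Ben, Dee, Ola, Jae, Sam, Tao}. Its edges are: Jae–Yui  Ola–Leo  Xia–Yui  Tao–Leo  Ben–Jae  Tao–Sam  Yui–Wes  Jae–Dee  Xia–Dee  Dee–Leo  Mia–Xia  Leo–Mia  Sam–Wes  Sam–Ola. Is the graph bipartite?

The cycle Sam-Wes-Yui-Xia-Mia-Leo-Tao-Sam has length 7, which is odd, so the graph is not bipartite.

No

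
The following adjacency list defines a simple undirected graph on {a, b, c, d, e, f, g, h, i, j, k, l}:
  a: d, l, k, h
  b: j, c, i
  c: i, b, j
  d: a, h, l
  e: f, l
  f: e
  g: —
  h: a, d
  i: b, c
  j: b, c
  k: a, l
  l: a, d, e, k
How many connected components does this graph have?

Component: {g}
Component: {b, c, i, j}
Component: {a, d, e, f, h, k, l}

3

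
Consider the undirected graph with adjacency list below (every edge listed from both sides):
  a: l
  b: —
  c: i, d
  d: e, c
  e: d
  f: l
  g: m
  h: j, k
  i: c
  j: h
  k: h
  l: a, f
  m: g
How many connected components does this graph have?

Component: {b}
Component: {g, m}
Component: {a, f, l}
Component: {h, j, k}
Component: {c, d, e, i}

5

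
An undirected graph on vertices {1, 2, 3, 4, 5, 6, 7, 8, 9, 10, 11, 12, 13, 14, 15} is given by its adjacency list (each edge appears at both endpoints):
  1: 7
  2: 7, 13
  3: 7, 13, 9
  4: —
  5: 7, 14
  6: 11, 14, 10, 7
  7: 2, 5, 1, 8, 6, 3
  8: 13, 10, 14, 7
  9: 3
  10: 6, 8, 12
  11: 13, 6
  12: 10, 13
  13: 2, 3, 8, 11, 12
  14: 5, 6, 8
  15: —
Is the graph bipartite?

6-11-13-8-14-6 is an odd cycle (length 5), and a bipartite graph can contain only even cycles.

No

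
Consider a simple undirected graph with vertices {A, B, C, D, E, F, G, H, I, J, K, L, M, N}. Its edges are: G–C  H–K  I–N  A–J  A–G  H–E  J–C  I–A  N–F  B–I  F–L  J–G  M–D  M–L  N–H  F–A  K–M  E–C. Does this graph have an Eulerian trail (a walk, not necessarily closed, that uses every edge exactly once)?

Degrees: A:4, B:1, C:3, D:1, E:2, F:3, G:3, H:3, I:3, J:3, K:2, L:2, M:3, N:3
Odd-degree vertices: B, C, D, F, G, H, I, J, M, N (10 total).
With 10 odd-degree vertices (more than two), no single trail can use every edge.

No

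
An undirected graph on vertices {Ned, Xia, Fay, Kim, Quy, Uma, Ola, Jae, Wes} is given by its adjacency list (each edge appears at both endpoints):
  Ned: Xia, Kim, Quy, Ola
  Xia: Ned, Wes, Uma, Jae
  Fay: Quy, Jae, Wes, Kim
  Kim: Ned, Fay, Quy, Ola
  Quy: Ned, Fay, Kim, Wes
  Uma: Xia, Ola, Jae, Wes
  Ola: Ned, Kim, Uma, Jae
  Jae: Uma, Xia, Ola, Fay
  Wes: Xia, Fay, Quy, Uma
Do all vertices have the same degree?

Degrees: Ned:4, Xia:4, Fay:4, Kim:4, Quy:4, Uma:4, Ola:4, Jae:4, Wes:4
All degrees equal 4; the graph is regular.

Yes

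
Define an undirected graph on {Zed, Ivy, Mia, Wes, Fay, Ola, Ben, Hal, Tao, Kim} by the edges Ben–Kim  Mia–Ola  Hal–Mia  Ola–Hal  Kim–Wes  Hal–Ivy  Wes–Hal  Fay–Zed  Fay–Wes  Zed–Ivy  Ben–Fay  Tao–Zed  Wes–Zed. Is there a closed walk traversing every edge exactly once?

Degrees: Zed:4, Ivy:2, Mia:2, Wes:4, Fay:3, Ola:2, Ben:2, Hal:4, Tao:1, Kim:2
Vertices with odd degree: Fay, Tao. An Eulerian circuit requires all degrees even.

No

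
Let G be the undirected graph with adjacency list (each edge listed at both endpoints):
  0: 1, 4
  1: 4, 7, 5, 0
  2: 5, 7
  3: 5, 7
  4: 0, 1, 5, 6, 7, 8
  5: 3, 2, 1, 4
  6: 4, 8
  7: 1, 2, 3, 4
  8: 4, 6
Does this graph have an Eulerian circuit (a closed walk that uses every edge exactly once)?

Yes

Degrees: 0:2, 1:4, 2:2, 3:2, 4:6, 5:4, 6:2, 7:4, 8:2
Every vertex has even degree and the edges form a single connected piece, so an Eulerian circuit exists.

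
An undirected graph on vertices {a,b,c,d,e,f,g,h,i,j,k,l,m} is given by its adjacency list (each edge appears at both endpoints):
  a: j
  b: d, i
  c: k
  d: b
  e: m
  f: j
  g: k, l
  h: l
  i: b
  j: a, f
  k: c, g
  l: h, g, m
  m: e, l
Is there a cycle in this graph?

The graph has 13 vertices, 10 edges, and 3 connected components.
A forest on 13 vertices with 3 components has exactly 10 edges, which matches — so no cycle.

No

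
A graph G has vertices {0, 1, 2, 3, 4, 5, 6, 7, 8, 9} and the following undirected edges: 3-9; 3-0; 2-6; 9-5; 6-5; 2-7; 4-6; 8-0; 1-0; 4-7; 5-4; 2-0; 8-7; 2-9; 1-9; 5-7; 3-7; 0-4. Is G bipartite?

The cycle 7-4-5-7 has length 3, which is odd, so the graph is not bipartite.

No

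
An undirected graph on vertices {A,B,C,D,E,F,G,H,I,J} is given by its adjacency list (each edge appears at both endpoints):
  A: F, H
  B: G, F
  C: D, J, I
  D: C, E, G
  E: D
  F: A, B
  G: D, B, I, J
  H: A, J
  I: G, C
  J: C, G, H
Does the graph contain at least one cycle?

Yes

The graph has 10 vertices, 12 edges, and 1 connected component.
Since 12 > 10 - 1, a cycle must exist; for instance J-G-D-C-J.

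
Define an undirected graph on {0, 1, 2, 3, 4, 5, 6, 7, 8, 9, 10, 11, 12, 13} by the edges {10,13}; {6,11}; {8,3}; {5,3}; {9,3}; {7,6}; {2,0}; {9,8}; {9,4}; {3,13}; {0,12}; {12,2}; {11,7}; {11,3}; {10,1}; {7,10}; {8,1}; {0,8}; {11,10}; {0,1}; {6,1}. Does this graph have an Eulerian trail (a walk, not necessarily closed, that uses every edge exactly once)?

Degrees: 0:4, 1:4, 2:2, 3:5, 4:1, 5:1, 6:3, 7:3, 8:4, 9:3, 10:4, 11:4, 12:2, 13:2
Odd-degree vertices: 3, 4, 5, 6, 7, 9 (6 total).
With 6 odd-degree vertices (more than two), no single trail can use every edge.

No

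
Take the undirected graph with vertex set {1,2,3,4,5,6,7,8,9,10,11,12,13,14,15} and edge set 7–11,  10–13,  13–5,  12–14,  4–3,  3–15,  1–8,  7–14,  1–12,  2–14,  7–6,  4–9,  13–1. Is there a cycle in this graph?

No

|V| = 15, |E| = 13, number of components = 2.
A forest on 15 vertices with 2 components has exactly 13 edges, which matches — so no cycle.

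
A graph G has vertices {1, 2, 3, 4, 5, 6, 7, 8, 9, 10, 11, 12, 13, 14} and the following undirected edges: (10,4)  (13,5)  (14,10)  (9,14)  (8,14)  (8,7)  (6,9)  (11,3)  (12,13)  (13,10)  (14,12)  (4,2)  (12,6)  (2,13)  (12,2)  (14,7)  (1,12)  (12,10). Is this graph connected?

Component: {3, 11}
Component: {1, 2, 4, 5, 6, 7, 8, 9, 10, 12, 13, 14}
There are 2 separate components, so the graph is not connected.

No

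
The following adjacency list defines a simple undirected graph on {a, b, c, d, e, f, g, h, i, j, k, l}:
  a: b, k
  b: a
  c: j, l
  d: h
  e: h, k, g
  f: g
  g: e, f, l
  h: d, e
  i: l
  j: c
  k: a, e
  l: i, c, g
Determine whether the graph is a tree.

|V| = 12, |E| = 11.
It is connected with exactly 11 edges, hence acyclic — it is a tree.

Yes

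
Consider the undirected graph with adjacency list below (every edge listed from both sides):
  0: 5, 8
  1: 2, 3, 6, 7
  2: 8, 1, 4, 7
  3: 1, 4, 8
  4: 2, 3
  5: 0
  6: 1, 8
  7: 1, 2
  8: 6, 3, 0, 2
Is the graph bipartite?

No

The cycle 2-7-1-2 has length 3, which is odd, so the graph is not bipartite.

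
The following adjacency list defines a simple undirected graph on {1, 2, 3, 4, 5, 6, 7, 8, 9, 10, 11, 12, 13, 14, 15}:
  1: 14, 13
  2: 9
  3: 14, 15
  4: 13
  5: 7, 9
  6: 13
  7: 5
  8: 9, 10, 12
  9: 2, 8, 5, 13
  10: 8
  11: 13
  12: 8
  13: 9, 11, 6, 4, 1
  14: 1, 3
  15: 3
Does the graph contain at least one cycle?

|V| = 15, |E| = 14, number of components = 1.
Since 14 = 15 - 1, the graph is a forest and contains no cycle.

No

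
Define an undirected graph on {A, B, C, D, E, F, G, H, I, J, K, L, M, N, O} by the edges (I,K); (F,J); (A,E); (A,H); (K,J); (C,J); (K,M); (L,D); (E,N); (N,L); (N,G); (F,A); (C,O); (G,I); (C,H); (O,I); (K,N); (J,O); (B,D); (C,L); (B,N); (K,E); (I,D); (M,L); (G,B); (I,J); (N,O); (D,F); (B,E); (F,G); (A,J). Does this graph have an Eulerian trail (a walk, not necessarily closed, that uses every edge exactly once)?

Yes

Degrees: A:4, B:4, C:4, D:4, E:4, F:4, G:4, H:2, I:5, J:6, K:5, L:4, M:2, N:6, O:4
Odd-degree vertices: I, K (2 total).
With 2 odd-degree vertices and all edges in one connected piece, an Eulerian trail exists (from I to K).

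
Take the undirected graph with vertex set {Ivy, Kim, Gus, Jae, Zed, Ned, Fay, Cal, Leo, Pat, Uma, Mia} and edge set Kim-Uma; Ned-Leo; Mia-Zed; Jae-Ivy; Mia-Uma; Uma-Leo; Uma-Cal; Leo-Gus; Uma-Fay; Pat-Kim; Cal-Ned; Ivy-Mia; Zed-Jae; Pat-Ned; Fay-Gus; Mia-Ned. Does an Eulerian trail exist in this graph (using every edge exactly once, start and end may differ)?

Yes

Degrees: Ivy:2, Kim:2, Gus:2, Jae:2, Zed:2, Ned:4, Fay:2, Cal:2, Leo:3, Pat:2, Uma:5, Mia:4
Odd-degree vertices: Leo, Uma (2 total).
With 2 odd-degree vertices and all edges in one connected piece, an Eulerian trail exists (from Leo to Uma).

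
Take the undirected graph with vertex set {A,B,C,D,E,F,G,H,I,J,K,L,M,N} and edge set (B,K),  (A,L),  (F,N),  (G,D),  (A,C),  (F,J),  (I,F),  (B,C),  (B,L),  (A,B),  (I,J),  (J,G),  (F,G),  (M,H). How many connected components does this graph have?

4

Component: {E}
Component: {H, M}
Component: {A, B, C, K, L}
Component: {D, F, G, I, J, N}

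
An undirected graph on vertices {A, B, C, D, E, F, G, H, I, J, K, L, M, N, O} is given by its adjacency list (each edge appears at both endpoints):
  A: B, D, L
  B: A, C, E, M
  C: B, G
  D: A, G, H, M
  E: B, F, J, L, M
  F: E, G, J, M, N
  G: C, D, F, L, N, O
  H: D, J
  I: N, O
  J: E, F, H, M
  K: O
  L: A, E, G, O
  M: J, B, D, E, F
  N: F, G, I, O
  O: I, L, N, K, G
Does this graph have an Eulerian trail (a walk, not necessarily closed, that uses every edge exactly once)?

Degrees: A:3, B:4, C:2, D:4, E:5, F:5, G:6, H:2, I:2, J:4, K:1, L:4, M:5, N:4, O:5
Odd-degree vertices: A, E, F, K, M, O (6 total).
With 6 odd-degree vertices (more than two), no single trail can use every edge.

No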